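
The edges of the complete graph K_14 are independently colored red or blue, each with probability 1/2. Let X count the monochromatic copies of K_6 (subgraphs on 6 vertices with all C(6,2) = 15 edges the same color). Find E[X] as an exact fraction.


Let X = Σ_S X_S over the C(14, 6) = 3003 subsets S of size 6, where X_S = 1 if the K_6 on S is monochromatic.
For a fixed S, the K_6 on S has C(6, 2) = 15 edges. P[all 15 edges red] = (1/2)^15, and likewise for blue, so P[monochromatic] = 2·(1/2)^15 = 2^{1 − 15} = 1/16384.
By linearity of expectation: E[X] = C(14, 6) · 2^{1 − 15} = 3003 · 1/16384 = 3003/16384.
Numerically: E[X] ≈ 0.183.

E[X] = C(14,6)·2^(1−C(6,2)) = 3003/16384 ≈ 0.183.


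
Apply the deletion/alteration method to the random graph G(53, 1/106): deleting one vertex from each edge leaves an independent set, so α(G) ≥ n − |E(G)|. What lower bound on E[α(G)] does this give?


E[|E(G)|] = C(53, 2)·p = 1378 · (1/106) = 13.
E[α(G)] ≥ n − E[|E(G)|] = 53 − 13 = 40.
Numerically: ≈ 40.000.
(This is only a lower bound; the true E[α(G)] may be larger.)

E[α(G)] ≥ 40 ≈ 40.000.


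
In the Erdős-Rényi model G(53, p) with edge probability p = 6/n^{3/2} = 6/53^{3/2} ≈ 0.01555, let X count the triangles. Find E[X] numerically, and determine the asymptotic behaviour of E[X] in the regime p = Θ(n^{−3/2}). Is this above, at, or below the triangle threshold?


Number of potential triangles: C(53, 3) = 23426.
Each occurs with probability p³ ≈ (0.01555)³ ≈ 3.7602121e-06.
By linearity: E[X] = C(53, 3)·p³ ≈ 23426 · 3.7602121e-06 ≈ 0.08809.
Since α = 3/2 > 1, p = c/n^{3/2} = o(1/n) is below the triangle threshold p ~ 1/n. Asymptotically E[X] ~ (c³/6)·n^{3(1−α)} = (6³/6)·n^{-1.5} → 0, so by Markov's inequality G has no triangles w.h.p.

E[X] ≈ 0.08809; in regime p = Θ(1/n^{3/2}) E[X] tends to 0 (below the triangle threshold p ~ 1/n).


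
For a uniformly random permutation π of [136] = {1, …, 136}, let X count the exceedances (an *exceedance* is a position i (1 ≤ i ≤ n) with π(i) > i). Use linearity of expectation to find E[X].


Write X = Σ_{i=1}^{136} X_i, where X_i = 1_{π(i) > i}.
For each fixed i, π(i) is uniform over {1, …, 136} (marginal of a uniform permutation), so P[π(i) > i] = (n − i)/n. Summing: Σ_{i=1}^{136} (n − i)/n = (0 + 1 + … + 135)/136 = 136(136 − 1)/(2·136) = (136 − 1)/2.
Hence E[X] = Σ_{i=1}^{136} (136 − i)/136 = 135/2 ≈ 67.50000.

E[X] = 135/2 = 67.50000.


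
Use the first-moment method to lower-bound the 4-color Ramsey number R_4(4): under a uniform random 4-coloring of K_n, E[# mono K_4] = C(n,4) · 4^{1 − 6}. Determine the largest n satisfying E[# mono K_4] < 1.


We need C(n, 4) · 4^{1 − 6} < 1, i.e. C(n, 4) < 4^{6 − 1} = 1024.
Check values of n near the boundary:
  n = 8: C(8, 4) = 70; 70 < 1024? YES
  n = 9: C(9, 4) = 126; 126 < 1024? YES
  n = 10: C(10, 4) = 210; 210 < 1024? YES
  n = 11: C(11, 4) = 330; 330 < 1024? YES
  n = 12: C(12, 4) = 495; 495 < 1024? YES
  n = 13: C(13, 4) = 715; 715 < 1024? YES
  n = 14: C(14, 4) = 1001; 1001 < 1024? YES
  n = 15: C(15, 4) = 1365; 1365 < 1024? NO
  n = 16: C(16, 4) = 1820; 1820 < 1024? NO
The largest n with C(n, 4) < 1024 is n = 14 (where E[X] = 1001/1024 ≈ 0.97754). Hence R_4(4) > 14, i.e. R_4(4) ≥ 15.

Largest n = 14; hence R_4(4) > 14.


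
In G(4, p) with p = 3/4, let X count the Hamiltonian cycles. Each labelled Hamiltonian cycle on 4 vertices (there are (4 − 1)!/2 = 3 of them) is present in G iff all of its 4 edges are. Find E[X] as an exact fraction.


K_4 has (4 − 1)!/2 = 3 labelled Hamiltonian cycles.
For each such Hamiltonian cycle H, let X_H = 1 if all 4 edges of H are present in G. Then P[X_H = 1] = p^{4} = (3/4)^{4} = 81/256.
Summing the indicators: E[X] = Σ_H E[X_H] = 3 · p^{4} = 3 · 81/256 = 243/256.
Numerically: E[X] ≈ 0.949219.

E[X] = 3 · (3/4)^{4} = 243/256 ≈ 0.949219.


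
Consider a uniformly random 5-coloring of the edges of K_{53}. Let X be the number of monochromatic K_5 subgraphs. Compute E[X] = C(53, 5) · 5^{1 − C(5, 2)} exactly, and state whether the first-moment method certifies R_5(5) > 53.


E[X] = C(53, 5) · 5^{1 − 10} = 2869685 · 5^{−9} = 2869685/1953125.
As a reduced fraction: E[X] = 573937/390625 ≈ 1.46928.
Is E[X] < 1? NO.
Since E[X] ≥ 1, the first-moment bound is inconclusive at n = 53; it does NOT by itself certify R_5(5) > 53.

E[X] = 573937/390625 ≈ 1.46928; E[X] ≥ 1; first-moment method inconclusive here.


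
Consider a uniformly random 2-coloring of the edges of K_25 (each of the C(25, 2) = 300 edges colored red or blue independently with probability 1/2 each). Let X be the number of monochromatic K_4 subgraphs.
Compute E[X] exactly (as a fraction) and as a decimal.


Let X = Σ_S X_S over the C(25, 4) = 12650 subsets S of size 4, where X_S = 1 if the K_4 on S is monochromatic.
For a fixed S, the K_4 on S has C(4, 2) = 6 edges. P[all 6 edges red] = (1/2)^6, and likewise for blue, so P[monochromatic] = 2·(1/2)^6 = 2^{1 − 6} = 1/32.
Summing: E[X] = C(25, 4) · 2^{1 − 6} = 12650 · 1/32 = 6325/16.
Numerically: E[X] ≈ 395.312500.

E[X] = C(25,4)·2^(1−C(4,2)) = 6325/16 ≈ 395.312500.


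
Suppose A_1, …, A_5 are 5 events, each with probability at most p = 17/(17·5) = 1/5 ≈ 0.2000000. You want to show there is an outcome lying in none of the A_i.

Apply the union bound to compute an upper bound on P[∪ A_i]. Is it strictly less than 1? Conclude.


Union bound: P[∪_{i=1}^{5} A_i] ≤ Σ_i P[A_i] ≤ 5·p = 5·(1/5) = 1.
Numerically: 1 ≈ 1.0000000.
Is 1 < 1? NO.
Since the bound 1 is ≥ 1, the union bound is uninformative here; it does NOT by itself certify existence.

5·p = 1 ≈ 1.0000000; existence NOT certified by the union bound.


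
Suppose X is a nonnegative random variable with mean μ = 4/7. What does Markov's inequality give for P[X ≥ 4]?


μ = E[X] = 4/7, a = 4.
Markov: P[X ≥ 4] ≤ μ/a = (4/7)/4 = 1/7.
Numerically: ≈ 0.142857.
(Since a = 4 > μ = 0.571429, the bound 1/7 is < 1 and informative.)

P[X ≥ 4] ≤ 1/7 ≈ 0.142857.


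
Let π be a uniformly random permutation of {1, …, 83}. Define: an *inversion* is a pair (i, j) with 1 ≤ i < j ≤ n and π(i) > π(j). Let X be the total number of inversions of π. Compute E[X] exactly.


Write X = Σ X_I over the C(83, 2) = 3403 pairs i < j, with X_I the indicator of one inversion.
There are 3403 indicators.
For each fixed pair i < j, the values π(i) and π(j) are two distinct elements of {1, …, 83} in uniformly random order; by symmetry P[π(i) > π(j)] = 1/2.
By linearity: E[X] = 3403 · (1/2) = C(83, 2) · (1/2) = 3403/2 = 3403/2 ≈ 1701.5000.

E[X] = 3403/2 = 1701.5000.


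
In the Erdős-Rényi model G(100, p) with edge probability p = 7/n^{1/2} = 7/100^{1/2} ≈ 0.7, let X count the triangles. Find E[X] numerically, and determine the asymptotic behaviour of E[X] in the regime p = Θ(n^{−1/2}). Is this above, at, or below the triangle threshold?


Number of potential triangles: C(100, 3) = 161700.
Each occurs with probability p³ ≈ (0.7)³ ≈ 3.43000e-01.
By linearity: E[X] = C(100, 3)·p³ ≈ 161700 · 3.43000e-01 ≈ 55463.100.
Since α = 1/2 < 1, p = c/n^{1/2} ≫ 1/n is above the triangle threshold p ~ 1/n. Asymptotically E[X] ~ (c³/6)·n^{3(1−α)} = (7³/6)·n^{1.5} → ∞; triangles are abundant w.h.p.

E[X] ≈ 55463.100; in regime p = Θ(1/n^{1/2}) E[X] diverges (above the triangle threshold p ~ 1/n).


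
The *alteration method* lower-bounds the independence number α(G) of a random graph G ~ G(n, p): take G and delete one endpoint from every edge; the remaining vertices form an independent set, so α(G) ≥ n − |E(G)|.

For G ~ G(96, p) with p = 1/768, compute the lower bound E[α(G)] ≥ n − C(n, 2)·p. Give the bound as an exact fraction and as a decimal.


E[|E(G)|] = C(96, 2)·p = 4560 · (1/768) = 95/16.
E[α(G)] ≥ n − E[|E(G)|] = 96 − 95/16 = 1441/16.
Numerically: ≈ 90.062500.
(This is only a lower bound; the true E[α(G)] may be larger.)

E[α(G)] ≥ 1441/16 ≈ 90.062500.


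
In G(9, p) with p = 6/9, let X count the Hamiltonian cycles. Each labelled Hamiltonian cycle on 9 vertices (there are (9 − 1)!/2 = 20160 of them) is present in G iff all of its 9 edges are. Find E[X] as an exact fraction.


K_9 has (9 − 1)!/2 = 20160 labelled Hamiltonian cycles.
For each such Hamiltonian cycle H, let X_H = 1 if all 9 edges of H are present in G. Then P[X_H = 1] = p^{9} = (2/3)^{9} = 512/19683.
Summing the indicators: E[X] = Σ_H E[X_H] = 20160 · p^{9} = 20160 · 512/19683 = 1146880/2187.
Numerically: E[X] ≈ 524.

E[X] = 20160 · (2/3)^{9} = 1146880/2187 ≈ 524.


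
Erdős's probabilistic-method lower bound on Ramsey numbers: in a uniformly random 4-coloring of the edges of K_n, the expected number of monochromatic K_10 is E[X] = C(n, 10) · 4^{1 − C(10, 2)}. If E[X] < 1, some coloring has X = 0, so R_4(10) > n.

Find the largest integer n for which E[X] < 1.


We need C(n, 10) · 4^{1 − 45} < 1, i.e. C(n, 10) < 4^{45 − 1} = 309485009821345068724781056.
Check values of n near the boundary:
  n = 2017: C(2017, 10) = 300324964434452596180990448; 300324964434452596180990448 < 309485009821345068724781056? YES
  n = 2018: C(2018, 10) = 301820606687612220663963508; 301820606687612220663963508 < 309485009821345068724781056? YES
  n = 2019: C(2019, 10) = 303322949179835278009229628; 303322949179835278009229628 < 309485009821345068724781056? YES
  n = 2020: C(2020, 10) = 304832018578739931133653656; 304832018578739931133653656 < 309485009821345068724781056? YES
  n = 2021: C(2021, 10) = 306347841644770462864800616; 306347841644770462864800616 < 309485009821345068724781056? YES
  n = 2022: C(2022, 10) = 307870445231474093395937796; 307870445231474093395937796 < 309485009821345068724781056? YES
  n = 2023: C(2023, 10) = 309399856285778485315440716; 309399856285778485315440716 < 309485009821345068724781056? YES
  n = 2024: C(2024, 10) = 310936101848269937576192656; 310936101848269937576192656 < 309485009821345068724781056? NO
  n = 2025: C(2025, 10) = 312479209053472269772600560; 312479209053472269772600560 < 309485009821345068724781056? NO
  n = 2026: C(2026, 10) = 314029205130126398094885285; 314029205130126398094885285 < 309485009821345068724781056? NO
The largest n with C(n, 10) < 309485009821345068724781056 is n = 2023 (where E[X] = 77349964071444621328860179/77371252455336267181195264 ≈ 0.99972). Hence R_4(10) > 2023, i.e. R_4(10) ≥ 2024.

Largest n = 2023; hence R_4(10) > 2023.


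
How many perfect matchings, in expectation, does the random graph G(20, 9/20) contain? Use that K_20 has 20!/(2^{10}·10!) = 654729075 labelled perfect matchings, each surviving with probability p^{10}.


K_20 has 20!/(2^{10}·10!) = 654729075 labelled perfect matchings.
For each such perfect matching H, let X_H = 1 if all 10 edges of H are present in G. Then P[X_H = 1] = p^{10} = (9/20)^{10} = 3486784401/10240000000000.
By linearity: E[X] = Σ_H E[X_H] = 654729075 · p^{10} = 654729075 · 3486784401/10240000000000 = 91315965023646363/409600000000.
Numerically: E[X] ≈ 2.229e+05.

E[X] = 654729075 · (9/20)^{10} = 91315965023646363/409600000000 ≈ 2.229e+05.


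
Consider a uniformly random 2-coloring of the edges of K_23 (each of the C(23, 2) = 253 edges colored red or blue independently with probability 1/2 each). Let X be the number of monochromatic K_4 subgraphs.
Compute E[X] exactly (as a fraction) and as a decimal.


Let X = Σ_S X_S over the C(23, 4) = 8855 subsets S of size 4, where X_S = 1 if the K_4 on S is monochromatic.
For a fixed S, the K_4 on S has C(4, 2) = 6 edges. P[all 6 edges red] = (1/2)^6, and likewise for blue, so P[monochromatic] = 2·(1/2)^6 = 2^{1 − 6} = 1/32.
By linearity: E[X] = C(23, 4) · 2^{1 − 6} = 8855 · 1/32 = 8855/32.
Numerically: E[X] ≈ 276.719.

E[X] = C(23,4)·2^(1−C(4,2)) = 8855/32 ≈ 276.719.


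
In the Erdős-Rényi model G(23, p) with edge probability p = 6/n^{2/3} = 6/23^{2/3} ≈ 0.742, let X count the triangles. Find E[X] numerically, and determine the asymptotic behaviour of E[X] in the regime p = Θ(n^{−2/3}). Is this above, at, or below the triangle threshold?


Number of potential triangles: C(23, 3) = 1771.
Each occurs with probability p³ ≈ (0.742)³ ≈ 4.08318e-01.
By linearity: E[X] = C(23, 3)·p³ ≈ 1771 · 4.08318e-01 ≈ 723.130.
Since α = 2/3 < 1, p = c/n^{2/3} ≫ 1/n is above the triangle threshold p ~ 1/n. Asymptotically E[X] ~ (c³/6)·n^{3(1−α)} = (6³/6)·n^{1} → ∞; triangles are abundant w.h.p.

E[X] ≈ 723.130; in regime p = Θ(1/n^{2/3}) E[X] diverges (above the triangle threshold p ~ 1/n).


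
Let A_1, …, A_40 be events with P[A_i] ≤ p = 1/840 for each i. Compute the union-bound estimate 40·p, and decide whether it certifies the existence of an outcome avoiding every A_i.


Union bound: P[∪_{i=1}^{40} A_i] ≤ Σ_i P[A_i] ≤ 40·p = 40·(1/840) = 1/21.
Numerically: 1/21 ≈ 0.0476.
Is 1/21 < 1? YES.
Since P[∪ A_i] ≤ 1/21 < 1, the complement has P[∩ A_i^c] ≥ 1 − 1/21 = 20/21 > 0, so some outcome avoids every A_i.

40·p = 1/21 ≈ 0.0476; existence CERTIFIED by the union bound.


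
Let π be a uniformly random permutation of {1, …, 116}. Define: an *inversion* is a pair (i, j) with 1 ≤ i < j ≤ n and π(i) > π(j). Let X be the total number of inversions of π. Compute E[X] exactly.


Write X = Σ X_I over the C(116, 2) = 6670 pairs i < j, with X_I the indicator of one inversion.
There are 6670 indicators.
For each fixed pair i < j, the values π(i) and π(j) are two distinct elements of {1, …, 116} in uniformly random order; by symmetry P[π(i) > π(j)] = 1/2.
By linearity: E[X] = 6670 · (1/2) = C(116, 2) · (1/2) = 6670/2 = 3335 ≈ 3335.00000.

E[X] = 3335 = 3335.00000.


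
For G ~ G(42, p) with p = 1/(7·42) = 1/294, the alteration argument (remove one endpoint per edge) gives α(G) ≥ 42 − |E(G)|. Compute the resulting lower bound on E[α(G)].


E[|E(G)|] = C(42, 2)·p = 861 · (1/294) = 41/14.
E[α(G)] ≥ n − E[|E(G)|] = 42 − 41/14 = 547/14.
Numerically: ≈ 39.071429.
(This is only a lower bound; the true E[α(G)] may be larger.)

E[α(G)] ≥ 547/14 ≈ 39.071429.


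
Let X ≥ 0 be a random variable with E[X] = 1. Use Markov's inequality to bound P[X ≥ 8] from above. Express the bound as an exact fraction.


μ = E[X] = 1, a = 8.
Markov: P[X ≥ 8] ≤ μ/a = (1)/8 = 1/8.
Numerically: ≈ 0.125.
(Since a = 8 > μ = 1.000, the bound 1/8 is < 1 and informative.)

P[X ≥ 8] ≤ 1/8 ≈ 0.125.


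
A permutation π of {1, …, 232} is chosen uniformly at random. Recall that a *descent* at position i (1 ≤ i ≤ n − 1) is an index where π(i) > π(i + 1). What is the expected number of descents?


Write X = Σ X_I over i = 1, …, 231, with X_I the indicator of one descent.
There are 231 indicators.
For each fixed i, the pair (π(i), π(i+1)) is a uniformly random ordered pair of distinct values from {1, …, 232}; by symmetry P[π(i) > π(i+1)] = 1/2.
By linearity: E[X] = 231 · (1/2) = (232 − 1) · (1/2) = 231/2 ≈ 115.500000.

E[X] = 231/2 = 115.500000.


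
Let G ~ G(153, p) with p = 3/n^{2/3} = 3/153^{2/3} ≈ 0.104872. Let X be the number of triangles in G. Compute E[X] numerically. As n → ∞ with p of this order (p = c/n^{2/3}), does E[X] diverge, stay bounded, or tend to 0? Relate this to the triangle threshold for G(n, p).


Number of potential triangles: C(153, 3) = 585276.
Each occurs with probability p³ ≈ (0.104872)³ ≈ 1.15340254e-03.
By linearity: E[X] = C(153, 3)·p³ ≈ 585276 · 1.15340254e-03 ≈ 675.058824.
Since α = 2/3 < 1, p = c/n^{2/3} ≫ 1/n is above the triangle threshold p ~ 1/n. Asymptotically E[X] ~ (c³/6)·n^{3(1−α)} = (3³/6)·n^{1} → ∞; triangles are abundant w.h.p.

E[X] ≈ 675.058824; in regime p = Θ(1/n^{2/3}) E[X] diverges (above the triangle threshold p ~ 1/n).


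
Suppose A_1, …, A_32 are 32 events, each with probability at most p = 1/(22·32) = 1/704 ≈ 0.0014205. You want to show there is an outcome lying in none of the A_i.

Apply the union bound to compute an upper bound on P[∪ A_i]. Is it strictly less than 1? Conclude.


Union bound: P[∪_{i=1}^{32} A_i] ≤ Σ_i P[A_i] ≤ 32·p = 32·(1/704) = 1/22.
Numerically: 1/22 ≈ 0.0454545.
Is 1/22 < 1? YES.
Since P[∪ A_i] ≤ 1/22 < 1, the complement has P[∩ A_i^c] ≥ 1 − 1/22 = 21/22 > 0, so some outcome avoids every A_i.

32·p = 1/22 ≈ 0.0454545; existence CERTIFIED by the union bound.


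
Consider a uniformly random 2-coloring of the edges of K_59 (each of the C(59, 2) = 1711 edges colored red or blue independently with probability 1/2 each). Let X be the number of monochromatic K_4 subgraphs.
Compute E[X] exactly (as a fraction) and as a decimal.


Let X = Σ_S X_S over the C(59, 4) = 455126 subsets S of size 4, where X_S = 1 if the K_4 on S is monochromatic.
For a fixed S, the K_4 on S has C(4, 2) = 6 edges. P[all 6 edges red] = (1/2)^6, and likewise for blue, so P[monochromatic] = 2·(1/2)^6 = 2^{1 − 6} = 1/32.
By linearity of expectation: E[X] = C(59, 4) · 2^{1 − 6} = 455126 · 1/32 = 227563/16.
Numerically: E[X] ≈ 14222.6875.

E[X] = C(59,4)·2^(1−C(4,2)) = 227563/16 ≈ 14222.6875.


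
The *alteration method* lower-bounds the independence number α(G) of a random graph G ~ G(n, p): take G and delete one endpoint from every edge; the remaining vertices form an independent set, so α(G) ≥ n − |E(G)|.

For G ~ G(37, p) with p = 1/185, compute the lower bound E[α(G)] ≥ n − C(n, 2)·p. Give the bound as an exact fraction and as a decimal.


E[|E(G)|] = C(37, 2)·p = 666 · (1/185) = 18/5.
E[α(G)] ≥ n − E[|E(G)|] = 37 − 18/5 = 167/5.
Numerically: ≈ 33.40000.
(This is only a lower bound; the true E[α(G)] may be larger.)

E[α(G)] ≥ 167/5 ≈ 33.40000.


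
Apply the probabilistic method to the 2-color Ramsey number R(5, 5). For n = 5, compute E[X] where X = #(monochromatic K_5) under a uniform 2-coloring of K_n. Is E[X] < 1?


E[X] = C(5, 5) · 2^{1 − 10} = 1 · 2^{−9} = 1/512.
As a reduced fraction: E[X] = 1/512 ≈ 0.0019531.
Is E[X] < 1? YES.
Since E[X] < 1, there exists a 2-coloring of K_{5} with no monochromatic K_5; hence R(5, 5) > 5.

E[X] = 1/512 ≈ 0.0019531; E[X] < 1, so R(5, 5) > 5.


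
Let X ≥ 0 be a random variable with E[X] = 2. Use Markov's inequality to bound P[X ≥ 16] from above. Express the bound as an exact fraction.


μ = E[X] = 2, a = 16.
Markov: P[X ≥ 16] ≤ μ/a = (2)/16 = 1/8.
Numerically: ≈ 0.125.
(Since a = 16 > μ = 2.000, the bound 1/8 is < 1 and informative.)

P[X ≥ 16] ≤ 1/8 ≈ 0.125.


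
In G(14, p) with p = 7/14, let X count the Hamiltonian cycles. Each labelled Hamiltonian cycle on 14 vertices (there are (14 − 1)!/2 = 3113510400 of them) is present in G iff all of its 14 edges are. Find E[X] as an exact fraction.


K_14 has (14 − 1)!/2 = 3113510400 labelled Hamiltonian cycles.
For each such Hamiltonian cycle H, let X_H = 1 if all 14 edges of H are present in G. Then P[X_H = 1] = p^{14} = (1/2)^{14} = 1/16384.
By linearity of expectation: E[X] = Σ_H E[X_H] = 3113510400 · p^{14} = 3113510400 · 1/16384 = 6081075/32.
Numerically: E[X] ≈ 1.9003e+05.

E[X] = 3113510400 · (1/2)^{14} = 6081075/32 ≈ 1.9003e+05.


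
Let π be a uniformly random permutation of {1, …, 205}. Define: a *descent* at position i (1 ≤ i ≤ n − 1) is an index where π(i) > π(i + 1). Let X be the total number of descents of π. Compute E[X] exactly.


Write X = Σ X_I over i = 1, …, 204, with X_I the indicator of one descent.
There are 204 indicators.
For each fixed i, the pair (π(i), π(i+1)) is a uniformly random ordered pair of distinct values from {1, …, 205}; by symmetry P[π(i) > π(i+1)] = 1/2.
By linearity: E[X] = 204 · (1/2) = (205 − 1) · (1/2) = 102 ≈ 102.0000.

E[X] = 102 = 102.0000.


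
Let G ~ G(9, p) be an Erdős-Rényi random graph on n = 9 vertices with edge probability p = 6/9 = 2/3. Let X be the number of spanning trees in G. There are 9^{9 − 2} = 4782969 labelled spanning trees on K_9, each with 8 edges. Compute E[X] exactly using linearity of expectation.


K_9 has 9^{9 − 2} = 4782969 labelled spanning trees.
For each such spanning tree H, let X_H = 1 if all 8 edges of H are present in G. Then P[X_H = 1] = p^{8} = (2/3)^{8} = 256/6561.
Summing the indicators: E[X] = Σ_H E[X_H] = 4782969 · p^{8} = 4782969 · 256/6561 = 186624.
Numerically: E[X] ≈ 1.866e+05.

E[X] = 4782969 · (2/3)^{8} = 186624 ≈ 1.866e+05.


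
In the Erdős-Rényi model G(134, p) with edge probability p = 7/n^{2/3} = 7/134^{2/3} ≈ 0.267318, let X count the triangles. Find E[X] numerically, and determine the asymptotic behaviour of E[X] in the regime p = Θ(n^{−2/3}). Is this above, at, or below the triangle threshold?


Number of potential triangles: C(134, 3) = 392084.
Each occurs with probability p³ ≈ (0.267318)³ ≈ 1.91022499e-02.
By linearity: E[X] = C(134, 3)·p³ ≈ 392084 · 1.91022499e-02 ≈ 7489.686567.
Since α = 2/3 < 1, p = c/n^{2/3} ≫ 1/n is above the triangle threshold p ~ 1/n. Asymptotically E[X] ~ (c³/6)·n^{3(1−α)} = (7³/6)·n^{1} → ∞; triangles are abundant w.h.p.

E[X] ≈ 7489.686567; in regime p = Θ(1/n^{2/3}) E[X] diverges (above the triangle threshold p ~ 1/n).


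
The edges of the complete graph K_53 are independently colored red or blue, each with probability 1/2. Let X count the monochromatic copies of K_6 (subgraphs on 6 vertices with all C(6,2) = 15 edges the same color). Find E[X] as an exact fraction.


Let X = Σ_S X_S over the C(53, 6) = 22957480 subsets S of size 6, where X_S = 1 if the K_6 on S is monochromatic.
For a fixed S, the K_6 on S has C(6, 2) = 15 edges. P[all 15 edges red] = (1/2)^15, and likewise for blue, so P[monochromatic] = 2·(1/2)^15 = 2^{1 − 15} = 1/16384.
Summing: E[X] = C(53, 6) · 2^{1 − 15} = 22957480 · 1/16384 = 2869685/2048.
Numerically: E[X] ≈ 1401.213379.

E[X] = C(53,6)·2^(1−C(6,2)) = 2869685/2048 ≈ 1401.213379.


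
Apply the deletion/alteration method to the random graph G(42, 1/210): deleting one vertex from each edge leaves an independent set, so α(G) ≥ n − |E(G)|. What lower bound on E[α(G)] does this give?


E[|E(G)|] = C(42, 2)·p = 861 · (1/210) = 41/10.
E[α(G)] ≥ n − E[|E(G)|] = 42 − 41/10 = 379/10.
Numerically: ≈ 37.900.
(This is only a lower bound; the true E[α(G)] may be larger.)

E[α(G)] ≥ 379/10 ≈ 37.900.


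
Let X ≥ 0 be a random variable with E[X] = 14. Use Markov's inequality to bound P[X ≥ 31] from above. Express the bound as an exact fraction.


μ = E[X] = 14, a = 31.
Markov: P[X ≥ 31] ≤ μ/a = (14)/31 = 14/31.
Numerically: ≈ 0.45161.
(Since a = 31 > μ = 14.00000, the bound 14/31 is < 1 and informative.)

P[X ≥ 31] ≤ 14/31 ≈ 0.45161.


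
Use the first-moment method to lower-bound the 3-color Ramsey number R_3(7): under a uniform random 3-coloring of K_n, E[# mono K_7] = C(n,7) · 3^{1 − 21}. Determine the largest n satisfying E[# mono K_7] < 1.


We need C(n, 7) · 3^{1 − 21} < 1, i.e. C(n, 7) < 3^{21 − 1} = 3486784401.
Check values of n near the boundary:
  n = 80: C(80, 7) = 3176716400; 3176716400 < 3486784401? YES
  n = 81: C(81, 7) = 3477216600; 3477216600 < 3486784401? YES
  n = 82: C(82, 7) = 3801756816; 3801756816 < 3486784401? NO
  n = 83: C(83, 7) = 4151918628; 4151918628 < 3486784401? NO
The largest n with C(n, 7) < 3486784401 is n = 81 (where E[X] = 42928600/43046721 ≈ 0.997). Hence R_3(7) > 81, i.e. R_3(7) ≥ 82.

Largest n = 81; hence R_3(7) > 81.


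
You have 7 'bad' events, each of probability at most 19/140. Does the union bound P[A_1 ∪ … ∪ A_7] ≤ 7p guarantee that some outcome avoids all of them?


Union bound: P[∪_{i=1}^{7} A_i] ≤ Σ_i P[A_i] ≤ 7·p = 7·(19/140) = 19/20.
Numerically: 19/20 ≈ 0.9500.
Is 19/20 < 1? YES.
Since P[∪ A_i] ≤ 19/20 < 1, the complement has P[∩ A_i^c] ≥ 1 − 19/20 = 1/20 > 0, so some outcome avoids every A_i.

7·p = 19/20 ≈ 0.9500; existence CERTIFIED by the union bound.


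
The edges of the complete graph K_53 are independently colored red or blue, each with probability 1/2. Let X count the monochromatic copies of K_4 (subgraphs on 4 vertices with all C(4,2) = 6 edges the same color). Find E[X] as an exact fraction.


Let X = Σ_S X_S over the C(53, 4) = 292825 subsets S of size 4, where X_S = 1 if the K_4 on S is monochromatic.
For a fixed S, the K_4 on S has C(4, 2) = 6 edges. P[all 6 edges red] = (1/2)^6, and likewise for blue, so P[monochromatic] = 2·(1/2)^6 = 2^{1 − 6} = 1/32.
By linearity: E[X] = C(53, 4) · 2^{1 − 6} = 292825 · 1/32 = 292825/32.
Numerically: E[X] ≈ 9150.7812.

E[X] = C(53,4)·2^(1−C(4,2)) = 292825/32 ≈ 9150.7812.


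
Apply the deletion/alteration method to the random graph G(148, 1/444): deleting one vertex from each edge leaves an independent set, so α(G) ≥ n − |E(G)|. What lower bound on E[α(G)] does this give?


E[|E(G)|] = C(148, 2)·p = 10878 · (1/444) = 49/2.
E[α(G)] ≥ n − E[|E(G)|] = 148 − 49/2 = 247/2.
Numerically: ≈ 123.50000.
(This is only a lower bound; the true E[α(G)] may be larger.)

E[α(G)] ≥ 247/2 ≈ 123.50000.


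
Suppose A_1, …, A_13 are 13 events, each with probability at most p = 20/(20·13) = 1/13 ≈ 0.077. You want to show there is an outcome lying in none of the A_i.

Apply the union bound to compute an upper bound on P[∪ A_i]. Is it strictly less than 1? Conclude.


Union bound: P[∪_{i=1}^{13} A_i] ≤ Σ_i P[A_i] ≤ 13·p = 13·(1/13) = 1.
Numerically: 1 ≈ 1.000.
Is 1 < 1? NO.
Since the bound 1 is ≥ 1, the union bound is uninformative here; it does NOT by itself certify existence.

13·p = 1 ≈ 1.000; existence NOT certified by the union bound.


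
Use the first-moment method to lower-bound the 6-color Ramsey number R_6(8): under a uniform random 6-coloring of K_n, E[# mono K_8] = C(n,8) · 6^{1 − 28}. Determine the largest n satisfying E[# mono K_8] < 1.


We need C(n, 8) · 6^{1 − 28} < 1, i.e. C(n, 8) < 6^{28 − 1} = 1023490369077469249536.
Check values of n near the boundary:
  n = 1589: C(1589, 8) = 990389025825605844438; 990389025825605844438 < 1023490369077469249536? YES
  n = 1590: C(1590, 8) = 995397314198933813310; 995397314198933813310 < 1023490369077469249536? YES
  n = 1591: C(1591, 8) = 1000427749141189953870; 1000427749141189953870 < 1023490369077469249536? YES
  n = 1592: C(1592, 8) = 1005480414540892933435; 1005480414540892933435 < 1023490369077469249536? YES
  n = 1593: C(1593, 8) = 1010555394551193970323; 1010555394551193970323 < 1023490369077469249536? YES
  n = 1594: C(1594, 8) = 1015652773590544255167; 1015652773590544255167 < 1023490369077469249536? YES
  n = 1595: C(1595, 8) = 1020772636343363633895; 1020772636343363633895 < 1023490369077469249536? YES
  n = 1596: C(1596, 8) = 1025915067760710553965; 1025915067760710553965 < 1023490369077469249536? NO
  n = 1597: C(1597, 8) = 1031080153060953275445; 1031080153060953275445 < 1023490369077469249536? NO
The largest n with C(n, 8) < 1023490369077469249536 is n = 1595 (where E[X] = 113419181815929292655/113721152119718805504 ≈ 0.99734). Hence R_6(8) > 1595, i.e. R_6(8) ≥ 1596.

Largest n = 1595; hence R_6(8) > 1595.


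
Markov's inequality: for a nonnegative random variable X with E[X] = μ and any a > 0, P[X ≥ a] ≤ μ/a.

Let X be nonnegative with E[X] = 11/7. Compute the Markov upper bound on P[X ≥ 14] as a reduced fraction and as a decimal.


μ = E[X] = 11/7, a = 14.
Markov: P[X ≥ 14] ≤ μ/a = (11/7)/14 = 11/98.
Numerically: ≈ 0.112.
(Since a = 14 > μ = 1.571, the bound 11/98 is < 1 and informative.)

P[X ≥ 14] ≤ 11/98 ≈ 0.112.


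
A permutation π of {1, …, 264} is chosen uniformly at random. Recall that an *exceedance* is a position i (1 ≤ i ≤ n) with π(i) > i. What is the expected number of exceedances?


Write X = Σ_{i=1}^{264} X_i, where X_i = 1_{π(i) > i}.
For each fixed i, π(i) is uniform over {1, …, 264} (marginal of a uniform permutation), so P[π(i) > i] = (n − i)/n. Summing: Σ_{i=1}^{264} (n − i)/n = (0 + 1 + … + 263)/264 = 264(264 − 1)/(2·264) = (264 − 1)/2.
Hence E[X] = Σ_{i=1}^{264} (264 − i)/264 = 263/2 ≈ 131.500.

E[X] = 263/2 = 131.500.


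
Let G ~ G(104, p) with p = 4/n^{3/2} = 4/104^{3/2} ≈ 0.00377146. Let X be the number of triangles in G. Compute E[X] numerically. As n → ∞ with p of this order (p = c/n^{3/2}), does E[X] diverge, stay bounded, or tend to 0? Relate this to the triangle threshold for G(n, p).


Number of potential triangles: C(104, 3) = 182104.
Each occurs with probability p³ ≈ (0.00377146)³ ≈ 5.36450862e-08.
By linearity: E[X] = C(104, 3)·p³ ≈ 182104 · 5.36450862e-08 ≈ 0.009769.
Since α = 3/2 > 1, p = c/n^{3/2} = o(1/n) is below the triangle threshold p ~ 1/n. Asymptotically E[X] ~ (c³/6)·n^{3(1−α)} = (4³/6)·n^{-1.5} → 0, so by Markov's inequality G has no triangles w.h.p.

E[X] ≈ 0.009769; in regime p = Θ(1/n^{3/2}) E[X] tends to 0 (below the triangle threshold p ~ 1/n).


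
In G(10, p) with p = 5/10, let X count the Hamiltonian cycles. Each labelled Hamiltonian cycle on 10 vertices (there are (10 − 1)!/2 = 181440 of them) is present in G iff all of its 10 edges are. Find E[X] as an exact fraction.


K_10 has (10 − 1)!/2 = 181440 labelled Hamiltonian cycles.
For each such Hamiltonian cycle H, let X_H = 1 if all 10 edges of H are present in G. Then P[X_H = 1] = p^{10} = (1/2)^{10} = 1/1024.
By linearity: E[X] = Σ_H E[X_H] = 181440 · p^{10} = 181440 · 1/1024 = 2835/16.
Numerically: E[X] ≈ 177.2.

E[X] = 181440 · (1/2)^{10} = 2835/16 ≈ 177.2.


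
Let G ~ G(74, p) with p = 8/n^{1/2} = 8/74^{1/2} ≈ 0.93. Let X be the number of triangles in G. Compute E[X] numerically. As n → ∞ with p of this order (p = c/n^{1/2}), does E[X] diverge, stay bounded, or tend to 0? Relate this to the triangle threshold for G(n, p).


Number of potential triangles: C(74, 3) = 64824.
Each occurs with probability p³ ≈ (0.93)³ ≈ 8.043080e-01.
By linearity: E[X] = C(74, 3)·p³ ≈ 64824 · 8.043080e-01 ≈ 52138.4609.
Since α = 1/2 < 1, p = c/n^{1/2} ≫ 1/n is above the triangle threshold p ~ 1/n. Asymptotically E[X] ~ (c³/6)·n^{3(1−α)} = (8³/6)·n^{1.5} → ∞; triangles are abundant w.h.p.

E[X] ≈ 52138.4609; in regime p = Θ(1/n^{1/2}) E[X] diverges (above the triangle threshold p ~ 1/n).


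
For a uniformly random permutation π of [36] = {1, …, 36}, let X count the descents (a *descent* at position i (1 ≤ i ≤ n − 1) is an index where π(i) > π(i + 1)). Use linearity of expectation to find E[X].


Write X = Σ X_I over i = 1, …, 35, with X_I the indicator of one descent.
There are 35 indicators.
For each fixed i, the pair (π(i), π(i+1)) is a uniformly random ordered pair of distinct values from {1, …, 36}; by symmetry P[π(i) > π(i+1)] = 1/2.
By linearity: E[X] = 35 · (1/2) = (36 − 1) · (1/2) = 35/2 ≈ 17.5000.

E[X] = 35/2 = 17.5000.


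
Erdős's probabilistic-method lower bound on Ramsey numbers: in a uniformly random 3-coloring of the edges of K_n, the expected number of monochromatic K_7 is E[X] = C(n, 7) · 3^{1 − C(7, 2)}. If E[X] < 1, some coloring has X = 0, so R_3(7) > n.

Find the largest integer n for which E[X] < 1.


We need C(n, 7) · 3^{1 − 21} < 1, i.e. C(n, 7) < 3^{21 − 1} = 3486784401.
Check values of n near the boundary:
  n = 79: C(79, 7) = 2898753715; 2898753715 < 3486784401? YES
  n = 80: C(80, 7) = 3176716400; 3176716400 < 3486784401? YES
  n = 81: C(81, 7) = 3477216600; 3477216600 < 3486784401? YES
  n = 82: C(82, 7) = 3801756816; 3801756816 < 3486784401? NO
  n = 83: C(83, 7) = 4151918628; 4151918628 < 3486784401? NO
  n = 84: C(84, 7) = 4529365776; 4529365776 < 3486784401? NO
The largest n with C(n, 7) < 3486784401 is n = 81 (where E[X] = 42928600/43046721 ≈ 0.9973). Hence R_3(7) > 81, i.e. R_3(7) ≥ 82.

Largest n = 81; hence R_3(7) > 81.


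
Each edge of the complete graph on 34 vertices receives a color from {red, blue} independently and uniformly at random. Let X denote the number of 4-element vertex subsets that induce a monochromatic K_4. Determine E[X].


Let X = Σ_S X_S over the C(34, 4) = 46376 subsets S of size 4, where X_S = 1 if the K_4 on S is monochromatic.
For a fixed S, the K_4 on S has C(4, 2) = 6 edges. P[all 6 edges red] = (1/2)^6, and likewise for blue, so P[monochromatic] = 2·(1/2)^6 = 2^{1 − 6} = 1/32.
By linearity of expectation: E[X] = C(34, 4) · 2^{1 − 6} = 46376 · 1/32 = 5797/4.
Numerically: E[X] ≈ 1449.2500.

E[X] = C(34,4)·2^(1−C(4,2)) = 5797/4 ≈ 1449.2500.


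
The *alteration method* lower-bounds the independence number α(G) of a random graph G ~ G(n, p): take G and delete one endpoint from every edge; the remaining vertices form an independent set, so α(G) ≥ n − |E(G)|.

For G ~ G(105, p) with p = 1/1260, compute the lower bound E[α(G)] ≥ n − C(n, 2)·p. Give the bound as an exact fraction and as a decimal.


E[|E(G)|] = C(105, 2)·p = 5460 · (1/1260) = 13/3.
E[α(G)] ≥ n − E[|E(G)|] = 105 − 13/3 = 302/3.
Numerically: ≈ 100.666667.
(This is only a lower bound; the true E[α(G)] may be larger.)

E[α(G)] ≥ 302/3 ≈ 100.666667.


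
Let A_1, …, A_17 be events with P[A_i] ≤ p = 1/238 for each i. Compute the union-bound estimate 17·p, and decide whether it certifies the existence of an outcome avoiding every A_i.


Union bound: P[∪_{i=1}^{17} A_i] ≤ Σ_i P[A_i] ≤ 17·p = 17·(1/238) = 1/14.
Numerically: 1/14 ≈ 0.0714286.
Is 1/14 < 1? YES.
Since P[∪ A_i] ≤ 1/14 < 1, the complement has P[∩ A_i^c] ≥ 1 − 1/14 = 13/14 > 0, so some outcome avoids every A_i.

17·p = 1/14 ≈ 0.0714286; existence CERTIFIED by the union bound.


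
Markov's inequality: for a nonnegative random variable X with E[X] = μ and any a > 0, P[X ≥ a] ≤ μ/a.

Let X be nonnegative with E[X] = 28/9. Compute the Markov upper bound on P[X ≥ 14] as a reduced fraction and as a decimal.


μ = E[X] = 28/9, a = 14.
Markov: P[X ≥ 14] ≤ μ/a = (28/9)/14 = 2/9.
Numerically: ≈ 0.222.
(Since a = 14 > μ = 3.111, the bound 2/9 is < 1 and informative.)

P[X ≥ 14] ≤ 2/9 ≈ 0.222.


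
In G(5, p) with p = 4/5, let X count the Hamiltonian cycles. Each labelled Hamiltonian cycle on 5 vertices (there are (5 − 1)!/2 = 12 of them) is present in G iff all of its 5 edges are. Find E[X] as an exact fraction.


K_5 has (5 − 1)!/2 = 12 labelled Hamiltonian cycles.
For each such Hamiltonian cycle H, let X_H = 1 if all 5 edges of H are present in G. Then P[X_H = 1] = p^{5} = (4/5)^{5} = 1024/3125.
Summing the indicators: E[X] = Σ_H E[X_H] = 12 · p^{5} = 12 · 1024/3125 = 12288/3125.
Numerically: E[X] ≈ 3.93.

E[X] = 12 · (4/5)^{5} = 12288/3125 ≈ 3.93.


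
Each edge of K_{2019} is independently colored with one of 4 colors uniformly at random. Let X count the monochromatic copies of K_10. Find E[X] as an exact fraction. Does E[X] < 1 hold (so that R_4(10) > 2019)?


E[X] = C(2019, 10) · 4^{1 − 45} = 303322949179835278009229628 · 4^{−44} = 303322949179835278009229628/309485009821345068724781056.
As a reduced fraction: E[X] = 75830737294958819502307407/77371252455336267181195264 ≈ 0.98009.
Is E[X] < 1? YES.
Since E[X] < 1, there exists a 4-coloring of K_{2019} with no monochromatic K_10; hence R_4(10) > 2019.

E[X] = 75830737294958819502307407/77371252455336267181195264 ≈ 0.98009; E[X] < 1, so R_4(10) > 2019.


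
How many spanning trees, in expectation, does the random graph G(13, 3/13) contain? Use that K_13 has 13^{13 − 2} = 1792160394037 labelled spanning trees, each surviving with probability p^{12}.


K_13 has 13^{13 − 2} = 1792160394037 labelled spanning trees.
For each such spanning tree H, let X_H = 1 if all 12 edges of H are present in G. Then P[X_H = 1] = p^{12} = (3/13)^{12} = 531441/23298085122481.
By linearity of expectation: E[X] = Σ_H E[X_H] = 1792160394037 · p^{12} = 1792160394037 · 531441/23298085122481 = 531441/13.
Numerically: E[X] ≈ 40880.1.

E[X] = 1792160394037 · (3/13)^{12} = 531441/13 ≈ 40880.1.


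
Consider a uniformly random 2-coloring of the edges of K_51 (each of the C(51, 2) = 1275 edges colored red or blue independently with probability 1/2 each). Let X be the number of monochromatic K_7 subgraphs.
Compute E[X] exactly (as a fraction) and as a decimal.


Let X = Σ_S X_S over the C(51, 7) = 115775100 subsets S of size 7, where X_S = 1 if the K_7 on S is monochromatic.
For a fixed S, the K_7 on S has C(7, 2) = 21 edges. P[all 21 edges red] = (1/2)^21, and likewise for blue, so P[monochromatic] = 2·(1/2)^21 = 2^{1 − 21} = 1/1048576.
By linearity of expectation: E[X] = C(51, 7) · 2^{1 − 21} = 115775100 · 1/1048576 = 28943775/262144.
Numerically: E[X] ≈ 110.4117.

E[X] = C(51,7)·2^(1−C(7,2)) = 28943775/262144 ≈ 110.4117.


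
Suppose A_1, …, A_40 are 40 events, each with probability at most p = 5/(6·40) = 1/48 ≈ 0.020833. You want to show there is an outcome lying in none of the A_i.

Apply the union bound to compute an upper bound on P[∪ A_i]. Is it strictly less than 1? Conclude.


Union bound: P[∪_{i=1}^{40} A_i] ≤ Σ_i P[A_i] ≤ 40·p = 40·(1/48) = 5/6.
Numerically: 5/6 ≈ 0.833333.
Is 5/6 < 1? YES.
Since P[∪ A_i] ≤ 5/6 < 1, the complement has P[∩ A_i^c] ≥ 1 − 5/6 = 1/6 > 0, so some outcome avoids every A_i.

40·p = 5/6 ≈ 0.833333; existence CERTIFIED by the union bound.


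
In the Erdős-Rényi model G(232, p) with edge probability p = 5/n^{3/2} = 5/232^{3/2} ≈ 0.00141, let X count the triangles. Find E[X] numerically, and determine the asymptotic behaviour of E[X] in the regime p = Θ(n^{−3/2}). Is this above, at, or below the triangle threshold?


Number of potential triangles: C(232, 3) = 2054360.
Each occurs with probability p³ ≈ (0.00141)³ ≈ 2.83279e-09.
By linearity: E[X] = C(232, 3)·p³ ≈ 2054360 · 2.83279e-09 ≈ 0.006.
Since α = 3/2 > 1, p = c/n^{3/2} = o(1/n) is below the triangle threshold p ~ 1/n. Asymptotically E[X] ~ (c³/6)·n^{3(1−α)} = (5³/6)·n^{-1.5} → 0, so by Markov's inequality G has no triangles w.h.p.

E[X] ≈ 0.006; in regime p = Θ(1/n^{3/2}) E[X] tends to 0 (below the triangle threshold p ~ 1/n).


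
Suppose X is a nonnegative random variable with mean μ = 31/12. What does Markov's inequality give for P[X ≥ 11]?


μ = E[X] = 31/12, a = 11.
Markov: P[X ≥ 11] ≤ μ/a = (31/12)/11 = 31/132.
Numerically: ≈ 0.234848.
(Since a = 11 > μ = 2.583333, the bound 31/132 is < 1 and informative.)

P[X ≥ 11] ≤ 31/132 ≈ 0.234848.


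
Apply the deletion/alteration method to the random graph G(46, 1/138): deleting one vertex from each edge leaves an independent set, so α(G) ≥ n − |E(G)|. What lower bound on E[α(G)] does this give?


E[|E(G)|] = C(46, 2)·p = 1035 · (1/138) = 15/2.
E[α(G)] ≥ n − E[|E(G)|] = 46 − 15/2 = 77/2.
Numerically: ≈ 38.50000.
(This is only a lower bound; the true E[α(G)] may be larger.)

E[α(G)] ≥ 77/2 ≈ 38.50000.


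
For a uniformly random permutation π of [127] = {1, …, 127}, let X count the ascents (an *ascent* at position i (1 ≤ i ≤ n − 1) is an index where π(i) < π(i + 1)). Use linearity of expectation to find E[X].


Write X = Σ X_I over i = 1, …, 126, with X_I the indicator of one ascent.
There are 126 indicators.
For each fixed i, the pair (π(i), π(i+1)) is a uniformly random ordered pair of distinct values from {1, …, 127}; by symmetry P[π(i) < π(i+1)] = 1/2.
By linearity: E[X] = 126 · (1/2) = (127 − 1) · (1/2) = 63 ≈ 63.0000.

E[X] = 63 = 63.0000.


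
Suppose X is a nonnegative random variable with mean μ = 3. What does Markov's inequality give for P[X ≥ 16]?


μ = E[X] = 3, a = 16.
Markov: P[X ≥ 16] ≤ μ/a = (3)/16 = 3/16.
Numerically: ≈ 0.188.
(Since a = 16 > μ = 3.000, the bound 3/16 is < 1 and informative.)

P[X ≥ 16] ≤ 3/16 ≈ 0.188.


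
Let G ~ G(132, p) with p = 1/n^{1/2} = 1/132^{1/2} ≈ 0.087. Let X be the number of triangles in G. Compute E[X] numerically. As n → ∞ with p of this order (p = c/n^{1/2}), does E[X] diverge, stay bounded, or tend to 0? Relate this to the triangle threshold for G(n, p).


Number of potential triangles: C(132, 3) = 374660.
Each occurs with probability p³ ≈ (0.087)³ ≈ 6.59385e-04.
By linearity: E[X] = C(132, 3)·p³ ≈ 374660 · 6.59385e-04 ≈ 247.045.
Since α = 1/2 < 1, p = c/n^{1/2} ≫ 1/n is above the triangle threshold p ~ 1/n. Asymptotically E[X] ~ (c³/6)·n^{3(1−α)} = (1³/6)·n^{1.5} → ∞; triangles are abundant w.h.p.

E[X] ≈ 247.045; in regime p = Θ(1/n^{1/2}) E[X] diverges (above the triangle threshold p ~ 1/n).
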